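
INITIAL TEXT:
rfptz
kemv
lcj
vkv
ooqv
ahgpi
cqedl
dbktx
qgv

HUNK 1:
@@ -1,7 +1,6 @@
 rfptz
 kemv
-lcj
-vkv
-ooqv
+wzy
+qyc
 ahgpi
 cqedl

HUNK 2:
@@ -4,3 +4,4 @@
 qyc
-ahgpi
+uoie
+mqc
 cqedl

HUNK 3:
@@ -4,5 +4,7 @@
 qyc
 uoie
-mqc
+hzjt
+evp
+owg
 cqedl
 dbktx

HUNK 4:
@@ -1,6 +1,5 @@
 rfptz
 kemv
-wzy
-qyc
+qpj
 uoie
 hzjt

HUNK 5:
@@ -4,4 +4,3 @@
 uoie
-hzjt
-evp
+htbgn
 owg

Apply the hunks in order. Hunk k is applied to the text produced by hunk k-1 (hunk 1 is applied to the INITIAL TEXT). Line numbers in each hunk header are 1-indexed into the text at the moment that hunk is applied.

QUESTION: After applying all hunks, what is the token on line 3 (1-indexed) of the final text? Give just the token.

Answer: qpj

Derivation:
Hunk 1: at line 1 remove [lcj,vkv,ooqv] add [wzy,qyc] -> 8 lines: rfptz kemv wzy qyc ahgpi cqedl dbktx qgv
Hunk 2: at line 4 remove [ahgpi] add [uoie,mqc] -> 9 lines: rfptz kemv wzy qyc uoie mqc cqedl dbktx qgv
Hunk 3: at line 4 remove [mqc] add [hzjt,evp,owg] -> 11 lines: rfptz kemv wzy qyc uoie hzjt evp owg cqedl dbktx qgv
Hunk 4: at line 1 remove [wzy,qyc] add [qpj] -> 10 lines: rfptz kemv qpj uoie hzjt evp owg cqedl dbktx qgv
Hunk 5: at line 4 remove [hzjt,evp] add [htbgn] -> 9 lines: rfptz kemv qpj uoie htbgn owg cqedl dbktx qgv
Final line 3: qpj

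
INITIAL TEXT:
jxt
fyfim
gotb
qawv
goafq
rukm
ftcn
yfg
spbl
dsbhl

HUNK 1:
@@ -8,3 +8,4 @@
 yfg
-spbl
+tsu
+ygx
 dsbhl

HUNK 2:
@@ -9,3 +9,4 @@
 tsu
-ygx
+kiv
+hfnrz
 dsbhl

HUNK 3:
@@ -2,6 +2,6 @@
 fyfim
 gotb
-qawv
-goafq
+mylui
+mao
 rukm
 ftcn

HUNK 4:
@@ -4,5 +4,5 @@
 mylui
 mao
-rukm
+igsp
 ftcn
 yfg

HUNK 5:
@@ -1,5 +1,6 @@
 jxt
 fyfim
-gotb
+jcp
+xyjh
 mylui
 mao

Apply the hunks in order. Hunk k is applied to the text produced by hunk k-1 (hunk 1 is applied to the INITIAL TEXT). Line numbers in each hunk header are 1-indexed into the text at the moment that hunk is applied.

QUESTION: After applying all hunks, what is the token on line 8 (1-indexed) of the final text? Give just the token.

Answer: ftcn

Derivation:
Hunk 1: at line 8 remove [spbl] add [tsu,ygx] -> 11 lines: jxt fyfim gotb qawv goafq rukm ftcn yfg tsu ygx dsbhl
Hunk 2: at line 9 remove [ygx] add [kiv,hfnrz] -> 12 lines: jxt fyfim gotb qawv goafq rukm ftcn yfg tsu kiv hfnrz dsbhl
Hunk 3: at line 2 remove [qawv,goafq] add [mylui,mao] -> 12 lines: jxt fyfim gotb mylui mao rukm ftcn yfg tsu kiv hfnrz dsbhl
Hunk 4: at line 4 remove [rukm] add [igsp] -> 12 lines: jxt fyfim gotb mylui mao igsp ftcn yfg tsu kiv hfnrz dsbhl
Hunk 5: at line 1 remove [gotb] add [jcp,xyjh] -> 13 lines: jxt fyfim jcp xyjh mylui mao igsp ftcn yfg tsu kiv hfnrz dsbhl
Final line 8: ftcn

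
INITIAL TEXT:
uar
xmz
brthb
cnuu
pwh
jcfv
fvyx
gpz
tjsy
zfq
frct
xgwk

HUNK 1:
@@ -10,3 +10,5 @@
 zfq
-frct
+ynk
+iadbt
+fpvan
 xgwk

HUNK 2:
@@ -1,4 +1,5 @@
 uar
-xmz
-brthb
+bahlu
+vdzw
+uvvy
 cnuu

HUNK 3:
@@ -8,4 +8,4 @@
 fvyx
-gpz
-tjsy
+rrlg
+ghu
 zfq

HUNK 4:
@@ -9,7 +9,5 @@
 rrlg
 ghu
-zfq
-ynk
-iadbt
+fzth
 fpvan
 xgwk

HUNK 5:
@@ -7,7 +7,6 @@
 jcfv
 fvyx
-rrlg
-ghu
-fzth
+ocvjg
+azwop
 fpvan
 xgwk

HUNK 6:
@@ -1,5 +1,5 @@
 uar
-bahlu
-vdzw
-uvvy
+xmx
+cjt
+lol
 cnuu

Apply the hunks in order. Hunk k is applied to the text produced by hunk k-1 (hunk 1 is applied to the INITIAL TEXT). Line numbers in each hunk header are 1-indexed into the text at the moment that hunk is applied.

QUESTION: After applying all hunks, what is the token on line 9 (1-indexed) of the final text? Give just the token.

Hunk 1: at line 10 remove [frct] add [ynk,iadbt,fpvan] -> 14 lines: uar xmz brthb cnuu pwh jcfv fvyx gpz tjsy zfq ynk iadbt fpvan xgwk
Hunk 2: at line 1 remove [xmz,brthb] add [bahlu,vdzw,uvvy] -> 15 lines: uar bahlu vdzw uvvy cnuu pwh jcfv fvyx gpz tjsy zfq ynk iadbt fpvan xgwk
Hunk 3: at line 8 remove [gpz,tjsy] add [rrlg,ghu] -> 15 lines: uar bahlu vdzw uvvy cnuu pwh jcfv fvyx rrlg ghu zfq ynk iadbt fpvan xgwk
Hunk 4: at line 9 remove [zfq,ynk,iadbt] add [fzth] -> 13 lines: uar bahlu vdzw uvvy cnuu pwh jcfv fvyx rrlg ghu fzth fpvan xgwk
Hunk 5: at line 7 remove [rrlg,ghu,fzth] add [ocvjg,azwop] -> 12 lines: uar bahlu vdzw uvvy cnuu pwh jcfv fvyx ocvjg azwop fpvan xgwk
Hunk 6: at line 1 remove [bahlu,vdzw,uvvy] add [xmx,cjt,lol] -> 12 lines: uar xmx cjt lol cnuu pwh jcfv fvyx ocvjg azwop fpvan xgwk
Final line 9: ocvjg

Answer: ocvjg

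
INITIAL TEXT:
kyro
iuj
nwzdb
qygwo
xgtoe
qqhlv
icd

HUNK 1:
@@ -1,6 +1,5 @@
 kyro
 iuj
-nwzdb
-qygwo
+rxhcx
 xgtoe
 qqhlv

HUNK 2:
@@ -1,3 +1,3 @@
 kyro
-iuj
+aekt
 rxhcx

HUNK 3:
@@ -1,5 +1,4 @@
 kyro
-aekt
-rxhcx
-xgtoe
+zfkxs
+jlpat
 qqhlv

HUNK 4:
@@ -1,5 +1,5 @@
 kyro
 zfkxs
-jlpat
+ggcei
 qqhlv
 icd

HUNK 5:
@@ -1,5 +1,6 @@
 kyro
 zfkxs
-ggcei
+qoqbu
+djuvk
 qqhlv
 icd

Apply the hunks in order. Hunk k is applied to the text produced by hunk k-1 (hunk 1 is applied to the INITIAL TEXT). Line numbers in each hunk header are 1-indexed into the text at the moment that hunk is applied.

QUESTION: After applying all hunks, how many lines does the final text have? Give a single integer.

Answer: 6

Derivation:
Hunk 1: at line 1 remove [nwzdb,qygwo] add [rxhcx] -> 6 lines: kyro iuj rxhcx xgtoe qqhlv icd
Hunk 2: at line 1 remove [iuj] add [aekt] -> 6 lines: kyro aekt rxhcx xgtoe qqhlv icd
Hunk 3: at line 1 remove [aekt,rxhcx,xgtoe] add [zfkxs,jlpat] -> 5 lines: kyro zfkxs jlpat qqhlv icd
Hunk 4: at line 1 remove [jlpat] add [ggcei] -> 5 lines: kyro zfkxs ggcei qqhlv icd
Hunk 5: at line 1 remove [ggcei] add [qoqbu,djuvk] -> 6 lines: kyro zfkxs qoqbu djuvk qqhlv icd
Final line count: 6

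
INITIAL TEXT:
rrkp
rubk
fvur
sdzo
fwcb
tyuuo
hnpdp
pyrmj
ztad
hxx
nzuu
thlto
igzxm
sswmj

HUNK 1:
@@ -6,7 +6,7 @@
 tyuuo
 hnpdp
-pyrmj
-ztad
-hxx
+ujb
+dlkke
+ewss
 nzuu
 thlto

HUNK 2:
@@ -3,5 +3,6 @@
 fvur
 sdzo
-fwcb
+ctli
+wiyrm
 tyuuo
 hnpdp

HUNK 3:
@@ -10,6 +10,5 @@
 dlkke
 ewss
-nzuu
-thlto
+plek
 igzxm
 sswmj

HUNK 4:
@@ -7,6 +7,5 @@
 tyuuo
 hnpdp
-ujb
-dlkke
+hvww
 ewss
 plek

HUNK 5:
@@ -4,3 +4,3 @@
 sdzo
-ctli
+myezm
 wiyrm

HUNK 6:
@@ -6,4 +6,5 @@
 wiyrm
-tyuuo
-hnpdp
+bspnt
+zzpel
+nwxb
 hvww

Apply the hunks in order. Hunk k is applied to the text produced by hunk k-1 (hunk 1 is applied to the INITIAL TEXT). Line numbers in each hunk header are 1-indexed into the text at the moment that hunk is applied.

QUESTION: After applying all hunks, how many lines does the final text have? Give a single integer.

Hunk 1: at line 6 remove [pyrmj,ztad,hxx] add [ujb,dlkke,ewss] -> 14 lines: rrkp rubk fvur sdzo fwcb tyuuo hnpdp ujb dlkke ewss nzuu thlto igzxm sswmj
Hunk 2: at line 3 remove [fwcb] add [ctli,wiyrm] -> 15 lines: rrkp rubk fvur sdzo ctli wiyrm tyuuo hnpdp ujb dlkke ewss nzuu thlto igzxm sswmj
Hunk 3: at line 10 remove [nzuu,thlto] add [plek] -> 14 lines: rrkp rubk fvur sdzo ctli wiyrm tyuuo hnpdp ujb dlkke ewss plek igzxm sswmj
Hunk 4: at line 7 remove [ujb,dlkke] add [hvww] -> 13 lines: rrkp rubk fvur sdzo ctli wiyrm tyuuo hnpdp hvww ewss plek igzxm sswmj
Hunk 5: at line 4 remove [ctli] add [myezm] -> 13 lines: rrkp rubk fvur sdzo myezm wiyrm tyuuo hnpdp hvww ewss plek igzxm sswmj
Hunk 6: at line 6 remove [tyuuo,hnpdp] add [bspnt,zzpel,nwxb] -> 14 lines: rrkp rubk fvur sdzo myezm wiyrm bspnt zzpel nwxb hvww ewss plek igzxm sswmj
Final line count: 14

Answer: 14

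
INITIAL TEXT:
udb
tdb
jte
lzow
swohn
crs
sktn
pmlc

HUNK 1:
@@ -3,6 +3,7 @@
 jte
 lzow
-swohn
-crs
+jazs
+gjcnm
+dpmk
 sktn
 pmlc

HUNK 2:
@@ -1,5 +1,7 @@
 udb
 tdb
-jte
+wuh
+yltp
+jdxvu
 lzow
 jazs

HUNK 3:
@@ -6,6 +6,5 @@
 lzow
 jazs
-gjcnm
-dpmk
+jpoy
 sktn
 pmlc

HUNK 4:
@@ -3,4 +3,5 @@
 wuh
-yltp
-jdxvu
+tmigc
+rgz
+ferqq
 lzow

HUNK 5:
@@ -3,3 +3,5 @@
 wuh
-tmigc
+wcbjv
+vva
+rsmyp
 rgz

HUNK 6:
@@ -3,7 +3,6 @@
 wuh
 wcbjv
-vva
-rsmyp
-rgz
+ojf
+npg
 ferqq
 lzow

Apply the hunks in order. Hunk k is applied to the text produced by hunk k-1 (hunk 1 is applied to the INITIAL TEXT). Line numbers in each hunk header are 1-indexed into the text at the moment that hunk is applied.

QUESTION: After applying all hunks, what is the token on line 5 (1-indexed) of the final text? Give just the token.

Answer: ojf

Derivation:
Hunk 1: at line 3 remove [swohn,crs] add [jazs,gjcnm,dpmk] -> 9 lines: udb tdb jte lzow jazs gjcnm dpmk sktn pmlc
Hunk 2: at line 1 remove [jte] add [wuh,yltp,jdxvu] -> 11 lines: udb tdb wuh yltp jdxvu lzow jazs gjcnm dpmk sktn pmlc
Hunk 3: at line 6 remove [gjcnm,dpmk] add [jpoy] -> 10 lines: udb tdb wuh yltp jdxvu lzow jazs jpoy sktn pmlc
Hunk 4: at line 3 remove [yltp,jdxvu] add [tmigc,rgz,ferqq] -> 11 lines: udb tdb wuh tmigc rgz ferqq lzow jazs jpoy sktn pmlc
Hunk 5: at line 3 remove [tmigc] add [wcbjv,vva,rsmyp] -> 13 lines: udb tdb wuh wcbjv vva rsmyp rgz ferqq lzow jazs jpoy sktn pmlc
Hunk 6: at line 3 remove [vva,rsmyp,rgz] add [ojf,npg] -> 12 lines: udb tdb wuh wcbjv ojf npg ferqq lzow jazs jpoy sktn pmlc
Final line 5: ojf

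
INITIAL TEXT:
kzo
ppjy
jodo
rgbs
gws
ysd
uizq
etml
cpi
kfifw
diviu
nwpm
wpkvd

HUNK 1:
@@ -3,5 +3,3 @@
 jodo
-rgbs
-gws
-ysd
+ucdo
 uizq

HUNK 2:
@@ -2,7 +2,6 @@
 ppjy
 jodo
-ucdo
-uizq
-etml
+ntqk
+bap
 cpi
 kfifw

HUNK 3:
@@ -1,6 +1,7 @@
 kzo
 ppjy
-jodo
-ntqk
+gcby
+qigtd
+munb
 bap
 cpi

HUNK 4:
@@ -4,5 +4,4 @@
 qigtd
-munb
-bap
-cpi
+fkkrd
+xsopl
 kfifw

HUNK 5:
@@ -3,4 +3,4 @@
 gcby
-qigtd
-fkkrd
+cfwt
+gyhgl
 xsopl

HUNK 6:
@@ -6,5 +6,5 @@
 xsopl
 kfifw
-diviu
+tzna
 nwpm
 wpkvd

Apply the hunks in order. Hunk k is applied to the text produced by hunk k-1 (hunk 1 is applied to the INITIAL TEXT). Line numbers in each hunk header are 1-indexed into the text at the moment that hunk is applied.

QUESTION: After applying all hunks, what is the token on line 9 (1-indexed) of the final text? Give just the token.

Answer: nwpm

Derivation:
Hunk 1: at line 3 remove [rgbs,gws,ysd] add [ucdo] -> 11 lines: kzo ppjy jodo ucdo uizq etml cpi kfifw diviu nwpm wpkvd
Hunk 2: at line 2 remove [ucdo,uizq,etml] add [ntqk,bap] -> 10 lines: kzo ppjy jodo ntqk bap cpi kfifw diviu nwpm wpkvd
Hunk 3: at line 1 remove [jodo,ntqk] add [gcby,qigtd,munb] -> 11 lines: kzo ppjy gcby qigtd munb bap cpi kfifw diviu nwpm wpkvd
Hunk 4: at line 4 remove [munb,bap,cpi] add [fkkrd,xsopl] -> 10 lines: kzo ppjy gcby qigtd fkkrd xsopl kfifw diviu nwpm wpkvd
Hunk 5: at line 3 remove [qigtd,fkkrd] add [cfwt,gyhgl] -> 10 lines: kzo ppjy gcby cfwt gyhgl xsopl kfifw diviu nwpm wpkvd
Hunk 6: at line 6 remove [diviu] add [tzna] -> 10 lines: kzo ppjy gcby cfwt gyhgl xsopl kfifw tzna nwpm wpkvd
Final line 9: nwpm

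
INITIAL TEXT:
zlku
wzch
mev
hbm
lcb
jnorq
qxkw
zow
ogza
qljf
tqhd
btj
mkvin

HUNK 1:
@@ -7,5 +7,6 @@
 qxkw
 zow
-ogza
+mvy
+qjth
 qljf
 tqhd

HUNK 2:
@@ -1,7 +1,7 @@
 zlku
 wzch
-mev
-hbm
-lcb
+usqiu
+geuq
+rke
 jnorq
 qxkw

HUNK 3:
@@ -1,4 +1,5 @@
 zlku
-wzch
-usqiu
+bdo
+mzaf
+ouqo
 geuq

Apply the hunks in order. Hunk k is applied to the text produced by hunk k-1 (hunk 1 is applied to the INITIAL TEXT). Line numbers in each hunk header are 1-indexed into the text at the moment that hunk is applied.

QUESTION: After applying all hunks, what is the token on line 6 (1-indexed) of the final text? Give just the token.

Hunk 1: at line 7 remove [ogza] add [mvy,qjth] -> 14 lines: zlku wzch mev hbm lcb jnorq qxkw zow mvy qjth qljf tqhd btj mkvin
Hunk 2: at line 1 remove [mev,hbm,lcb] add [usqiu,geuq,rke] -> 14 lines: zlku wzch usqiu geuq rke jnorq qxkw zow mvy qjth qljf tqhd btj mkvin
Hunk 3: at line 1 remove [wzch,usqiu] add [bdo,mzaf,ouqo] -> 15 lines: zlku bdo mzaf ouqo geuq rke jnorq qxkw zow mvy qjth qljf tqhd btj mkvin
Final line 6: rke

Answer: rke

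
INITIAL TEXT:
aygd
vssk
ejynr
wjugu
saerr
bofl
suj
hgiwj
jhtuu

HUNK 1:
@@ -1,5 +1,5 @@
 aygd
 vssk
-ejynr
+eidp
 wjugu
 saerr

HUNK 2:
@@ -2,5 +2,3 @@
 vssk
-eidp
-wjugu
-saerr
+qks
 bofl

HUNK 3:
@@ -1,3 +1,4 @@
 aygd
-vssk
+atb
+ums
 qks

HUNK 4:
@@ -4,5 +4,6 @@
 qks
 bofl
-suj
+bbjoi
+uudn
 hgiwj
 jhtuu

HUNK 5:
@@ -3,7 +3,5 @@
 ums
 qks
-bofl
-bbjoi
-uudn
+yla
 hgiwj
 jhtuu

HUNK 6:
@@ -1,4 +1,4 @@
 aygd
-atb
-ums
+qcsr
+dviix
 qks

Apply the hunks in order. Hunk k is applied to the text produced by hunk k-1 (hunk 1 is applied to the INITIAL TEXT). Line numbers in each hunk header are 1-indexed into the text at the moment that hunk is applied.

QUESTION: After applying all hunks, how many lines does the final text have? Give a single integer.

Answer: 7

Derivation:
Hunk 1: at line 1 remove [ejynr] add [eidp] -> 9 lines: aygd vssk eidp wjugu saerr bofl suj hgiwj jhtuu
Hunk 2: at line 2 remove [eidp,wjugu,saerr] add [qks] -> 7 lines: aygd vssk qks bofl suj hgiwj jhtuu
Hunk 3: at line 1 remove [vssk] add [atb,ums] -> 8 lines: aygd atb ums qks bofl suj hgiwj jhtuu
Hunk 4: at line 4 remove [suj] add [bbjoi,uudn] -> 9 lines: aygd atb ums qks bofl bbjoi uudn hgiwj jhtuu
Hunk 5: at line 3 remove [bofl,bbjoi,uudn] add [yla] -> 7 lines: aygd atb ums qks yla hgiwj jhtuu
Hunk 6: at line 1 remove [atb,ums] add [qcsr,dviix] -> 7 lines: aygd qcsr dviix qks yla hgiwj jhtuu
Final line count: 7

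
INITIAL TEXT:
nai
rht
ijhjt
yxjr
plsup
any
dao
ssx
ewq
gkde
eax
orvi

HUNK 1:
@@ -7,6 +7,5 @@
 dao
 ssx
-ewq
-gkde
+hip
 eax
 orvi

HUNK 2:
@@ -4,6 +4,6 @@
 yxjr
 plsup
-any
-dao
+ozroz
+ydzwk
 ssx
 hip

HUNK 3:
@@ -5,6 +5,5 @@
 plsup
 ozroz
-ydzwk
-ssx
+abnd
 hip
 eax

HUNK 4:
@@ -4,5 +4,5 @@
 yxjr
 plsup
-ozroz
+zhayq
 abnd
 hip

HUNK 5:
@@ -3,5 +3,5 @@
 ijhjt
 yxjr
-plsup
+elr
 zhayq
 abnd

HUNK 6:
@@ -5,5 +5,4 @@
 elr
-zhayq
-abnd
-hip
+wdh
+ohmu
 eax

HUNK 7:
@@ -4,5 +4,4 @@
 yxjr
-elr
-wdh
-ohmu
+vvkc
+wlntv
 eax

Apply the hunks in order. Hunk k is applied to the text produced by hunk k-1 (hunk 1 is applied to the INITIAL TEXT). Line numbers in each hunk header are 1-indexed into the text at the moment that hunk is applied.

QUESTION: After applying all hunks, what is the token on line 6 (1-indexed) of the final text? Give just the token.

Hunk 1: at line 7 remove [ewq,gkde] add [hip] -> 11 lines: nai rht ijhjt yxjr plsup any dao ssx hip eax orvi
Hunk 2: at line 4 remove [any,dao] add [ozroz,ydzwk] -> 11 lines: nai rht ijhjt yxjr plsup ozroz ydzwk ssx hip eax orvi
Hunk 3: at line 5 remove [ydzwk,ssx] add [abnd] -> 10 lines: nai rht ijhjt yxjr plsup ozroz abnd hip eax orvi
Hunk 4: at line 4 remove [ozroz] add [zhayq] -> 10 lines: nai rht ijhjt yxjr plsup zhayq abnd hip eax orvi
Hunk 5: at line 3 remove [plsup] add [elr] -> 10 lines: nai rht ijhjt yxjr elr zhayq abnd hip eax orvi
Hunk 6: at line 5 remove [zhayq,abnd,hip] add [wdh,ohmu] -> 9 lines: nai rht ijhjt yxjr elr wdh ohmu eax orvi
Hunk 7: at line 4 remove [elr,wdh,ohmu] add [vvkc,wlntv] -> 8 lines: nai rht ijhjt yxjr vvkc wlntv eax orvi
Final line 6: wlntv

Answer: wlntv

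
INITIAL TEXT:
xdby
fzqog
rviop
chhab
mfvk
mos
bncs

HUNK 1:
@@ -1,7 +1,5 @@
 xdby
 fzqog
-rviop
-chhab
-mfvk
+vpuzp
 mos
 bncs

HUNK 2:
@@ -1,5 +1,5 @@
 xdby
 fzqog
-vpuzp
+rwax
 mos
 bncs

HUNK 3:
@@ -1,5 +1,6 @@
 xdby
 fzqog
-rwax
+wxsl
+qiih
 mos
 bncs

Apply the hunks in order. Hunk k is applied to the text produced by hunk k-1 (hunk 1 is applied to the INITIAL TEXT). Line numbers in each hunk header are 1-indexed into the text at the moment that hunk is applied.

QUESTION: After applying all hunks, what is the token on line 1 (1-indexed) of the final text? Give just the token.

Hunk 1: at line 1 remove [rviop,chhab,mfvk] add [vpuzp] -> 5 lines: xdby fzqog vpuzp mos bncs
Hunk 2: at line 1 remove [vpuzp] add [rwax] -> 5 lines: xdby fzqog rwax mos bncs
Hunk 3: at line 1 remove [rwax] add [wxsl,qiih] -> 6 lines: xdby fzqog wxsl qiih mos bncs
Final line 1: xdby

Answer: xdby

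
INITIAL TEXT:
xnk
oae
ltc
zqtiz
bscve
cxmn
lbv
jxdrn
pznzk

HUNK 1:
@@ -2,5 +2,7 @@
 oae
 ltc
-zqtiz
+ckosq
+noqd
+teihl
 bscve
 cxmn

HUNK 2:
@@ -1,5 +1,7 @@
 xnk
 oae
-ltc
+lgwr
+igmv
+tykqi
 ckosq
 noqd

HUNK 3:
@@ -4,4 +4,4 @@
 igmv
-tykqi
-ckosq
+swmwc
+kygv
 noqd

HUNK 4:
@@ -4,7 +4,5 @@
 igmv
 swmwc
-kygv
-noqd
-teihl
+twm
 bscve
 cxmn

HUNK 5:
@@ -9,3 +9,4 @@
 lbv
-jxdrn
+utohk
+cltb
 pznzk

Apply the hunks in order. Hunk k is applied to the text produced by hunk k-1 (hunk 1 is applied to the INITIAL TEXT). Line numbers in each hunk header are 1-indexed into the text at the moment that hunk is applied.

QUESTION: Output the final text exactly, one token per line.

Hunk 1: at line 2 remove [zqtiz] add [ckosq,noqd,teihl] -> 11 lines: xnk oae ltc ckosq noqd teihl bscve cxmn lbv jxdrn pznzk
Hunk 2: at line 1 remove [ltc] add [lgwr,igmv,tykqi] -> 13 lines: xnk oae lgwr igmv tykqi ckosq noqd teihl bscve cxmn lbv jxdrn pznzk
Hunk 3: at line 4 remove [tykqi,ckosq] add [swmwc,kygv] -> 13 lines: xnk oae lgwr igmv swmwc kygv noqd teihl bscve cxmn lbv jxdrn pznzk
Hunk 4: at line 4 remove [kygv,noqd,teihl] add [twm] -> 11 lines: xnk oae lgwr igmv swmwc twm bscve cxmn lbv jxdrn pznzk
Hunk 5: at line 9 remove [jxdrn] add [utohk,cltb] -> 12 lines: xnk oae lgwr igmv swmwc twm bscve cxmn lbv utohk cltb pznzk

Answer: xnk
oae
lgwr
igmv
swmwc
twm
bscve
cxmn
lbv
utohk
cltb
pznzk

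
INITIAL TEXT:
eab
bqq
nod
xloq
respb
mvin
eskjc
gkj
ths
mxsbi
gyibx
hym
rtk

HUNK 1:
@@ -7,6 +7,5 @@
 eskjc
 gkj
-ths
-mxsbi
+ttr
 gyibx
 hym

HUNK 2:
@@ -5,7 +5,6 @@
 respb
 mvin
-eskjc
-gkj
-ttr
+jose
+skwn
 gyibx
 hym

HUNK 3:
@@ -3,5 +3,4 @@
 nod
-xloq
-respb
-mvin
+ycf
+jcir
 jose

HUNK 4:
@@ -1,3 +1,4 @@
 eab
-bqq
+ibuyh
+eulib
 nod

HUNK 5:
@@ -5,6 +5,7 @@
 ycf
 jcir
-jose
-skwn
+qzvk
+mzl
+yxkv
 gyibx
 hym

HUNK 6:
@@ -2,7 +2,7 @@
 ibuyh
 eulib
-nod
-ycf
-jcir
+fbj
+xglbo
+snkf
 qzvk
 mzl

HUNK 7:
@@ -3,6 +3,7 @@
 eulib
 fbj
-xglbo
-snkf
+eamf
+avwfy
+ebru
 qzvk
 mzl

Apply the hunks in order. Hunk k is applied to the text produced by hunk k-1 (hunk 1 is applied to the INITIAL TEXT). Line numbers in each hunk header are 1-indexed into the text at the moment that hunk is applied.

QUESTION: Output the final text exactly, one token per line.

Answer: eab
ibuyh
eulib
fbj
eamf
avwfy
ebru
qzvk
mzl
yxkv
gyibx
hym
rtk

Derivation:
Hunk 1: at line 7 remove [ths,mxsbi] add [ttr] -> 12 lines: eab bqq nod xloq respb mvin eskjc gkj ttr gyibx hym rtk
Hunk 2: at line 5 remove [eskjc,gkj,ttr] add [jose,skwn] -> 11 lines: eab bqq nod xloq respb mvin jose skwn gyibx hym rtk
Hunk 3: at line 3 remove [xloq,respb,mvin] add [ycf,jcir] -> 10 lines: eab bqq nod ycf jcir jose skwn gyibx hym rtk
Hunk 4: at line 1 remove [bqq] add [ibuyh,eulib] -> 11 lines: eab ibuyh eulib nod ycf jcir jose skwn gyibx hym rtk
Hunk 5: at line 5 remove [jose,skwn] add [qzvk,mzl,yxkv] -> 12 lines: eab ibuyh eulib nod ycf jcir qzvk mzl yxkv gyibx hym rtk
Hunk 6: at line 2 remove [nod,ycf,jcir] add [fbj,xglbo,snkf] -> 12 lines: eab ibuyh eulib fbj xglbo snkf qzvk mzl yxkv gyibx hym rtk
Hunk 7: at line 3 remove [xglbo,snkf] add [eamf,avwfy,ebru] -> 13 lines: eab ibuyh eulib fbj eamf avwfy ebru qzvk mzl yxkv gyibx hym rtk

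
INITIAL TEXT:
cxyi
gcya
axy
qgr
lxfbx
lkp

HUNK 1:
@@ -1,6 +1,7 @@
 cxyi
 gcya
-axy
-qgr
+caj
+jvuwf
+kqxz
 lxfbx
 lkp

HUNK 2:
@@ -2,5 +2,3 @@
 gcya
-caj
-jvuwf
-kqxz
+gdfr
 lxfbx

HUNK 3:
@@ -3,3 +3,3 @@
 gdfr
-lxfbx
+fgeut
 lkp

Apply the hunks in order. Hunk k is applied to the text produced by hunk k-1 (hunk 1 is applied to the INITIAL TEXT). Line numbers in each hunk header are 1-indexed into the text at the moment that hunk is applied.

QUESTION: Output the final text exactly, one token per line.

Answer: cxyi
gcya
gdfr
fgeut
lkp

Derivation:
Hunk 1: at line 1 remove [axy,qgr] add [caj,jvuwf,kqxz] -> 7 lines: cxyi gcya caj jvuwf kqxz lxfbx lkp
Hunk 2: at line 2 remove [caj,jvuwf,kqxz] add [gdfr] -> 5 lines: cxyi gcya gdfr lxfbx lkp
Hunk 3: at line 3 remove [lxfbx] add [fgeut] -> 5 lines: cxyi gcya gdfr fgeut lkp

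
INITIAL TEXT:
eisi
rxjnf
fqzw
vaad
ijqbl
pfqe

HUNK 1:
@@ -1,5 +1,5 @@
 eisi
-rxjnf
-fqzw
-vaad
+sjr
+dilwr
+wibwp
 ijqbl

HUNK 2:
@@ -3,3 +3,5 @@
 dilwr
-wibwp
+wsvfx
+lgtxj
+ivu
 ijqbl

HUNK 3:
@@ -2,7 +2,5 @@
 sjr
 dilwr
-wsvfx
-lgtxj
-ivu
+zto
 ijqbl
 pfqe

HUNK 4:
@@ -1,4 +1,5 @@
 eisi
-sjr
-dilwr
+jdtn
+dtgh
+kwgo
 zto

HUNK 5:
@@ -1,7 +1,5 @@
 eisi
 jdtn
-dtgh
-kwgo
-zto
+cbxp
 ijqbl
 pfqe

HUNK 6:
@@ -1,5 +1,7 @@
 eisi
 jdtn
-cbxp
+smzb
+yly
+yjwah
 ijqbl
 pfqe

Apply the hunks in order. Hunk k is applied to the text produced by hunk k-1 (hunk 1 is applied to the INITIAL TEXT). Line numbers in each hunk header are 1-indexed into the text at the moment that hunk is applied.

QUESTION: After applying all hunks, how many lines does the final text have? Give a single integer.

Answer: 7

Derivation:
Hunk 1: at line 1 remove [rxjnf,fqzw,vaad] add [sjr,dilwr,wibwp] -> 6 lines: eisi sjr dilwr wibwp ijqbl pfqe
Hunk 2: at line 3 remove [wibwp] add [wsvfx,lgtxj,ivu] -> 8 lines: eisi sjr dilwr wsvfx lgtxj ivu ijqbl pfqe
Hunk 3: at line 2 remove [wsvfx,lgtxj,ivu] add [zto] -> 6 lines: eisi sjr dilwr zto ijqbl pfqe
Hunk 4: at line 1 remove [sjr,dilwr] add [jdtn,dtgh,kwgo] -> 7 lines: eisi jdtn dtgh kwgo zto ijqbl pfqe
Hunk 5: at line 1 remove [dtgh,kwgo,zto] add [cbxp] -> 5 lines: eisi jdtn cbxp ijqbl pfqe
Hunk 6: at line 1 remove [cbxp] add [smzb,yly,yjwah] -> 7 lines: eisi jdtn smzb yly yjwah ijqbl pfqe
Final line count: 7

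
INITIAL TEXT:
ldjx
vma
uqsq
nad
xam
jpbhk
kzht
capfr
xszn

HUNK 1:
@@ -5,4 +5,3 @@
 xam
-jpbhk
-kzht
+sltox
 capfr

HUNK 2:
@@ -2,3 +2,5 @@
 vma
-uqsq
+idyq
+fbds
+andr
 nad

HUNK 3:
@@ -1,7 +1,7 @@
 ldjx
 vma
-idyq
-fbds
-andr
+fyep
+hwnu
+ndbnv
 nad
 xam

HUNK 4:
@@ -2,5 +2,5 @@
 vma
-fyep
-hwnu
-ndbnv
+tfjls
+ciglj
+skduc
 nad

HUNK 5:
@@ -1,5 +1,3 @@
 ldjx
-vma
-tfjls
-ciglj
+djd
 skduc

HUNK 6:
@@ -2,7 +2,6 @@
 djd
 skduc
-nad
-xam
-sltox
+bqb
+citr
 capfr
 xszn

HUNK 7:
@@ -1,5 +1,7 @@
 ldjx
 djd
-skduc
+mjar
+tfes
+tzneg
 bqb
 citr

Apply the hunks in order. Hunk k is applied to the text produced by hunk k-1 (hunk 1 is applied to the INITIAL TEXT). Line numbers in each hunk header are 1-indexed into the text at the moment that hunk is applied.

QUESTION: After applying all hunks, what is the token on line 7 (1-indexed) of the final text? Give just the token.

Answer: citr

Derivation:
Hunk 1: at line 5 remove [jpbhk,kzht] add [sltox] -> 8 lines: ldjx vma uqsq nad xam sltox capfr xszn
Hunk 2: at line 2 remove [uqsq] add [idyq,fbds,andr] -> 10 lines: ldjx vma idyq fbds andr nad xam sltox capfr xszn
Hunk 3: at line 1 remove [idyq,fbds,andr] add [fyep,hwnu,ndbnv] -> 10 lines: ldjx vma fyep hwnu ndbnv nad xam sltox capfr xszn
Hunk 4: at line 2 remove [fyep,hwnu,ndbnv] add [tfjls,ciglj,skduc] -> 10 lines: ldjx vma tfjls ciglj skduc nad xam sltox capfr xszn
Hunk 5: at line 1 remove [vma,tfjls,ciglj] add [djd] -> 8 lines: ldjx djd skduc nad xam sltox capfr xszn
Hunk 6: at line 2 remove [nad,xam,sltox] add [bqb,citr] -> 7 lines: ldjx djd skduc bqb citr capfr xszn
Hunk 7: at line 1 remove [skduc] add [mjar,tfes,tzneg] -> 9 lines: ldjx djd mjar tfes tzneg bqb citr capfr xszn
Final line 7: citr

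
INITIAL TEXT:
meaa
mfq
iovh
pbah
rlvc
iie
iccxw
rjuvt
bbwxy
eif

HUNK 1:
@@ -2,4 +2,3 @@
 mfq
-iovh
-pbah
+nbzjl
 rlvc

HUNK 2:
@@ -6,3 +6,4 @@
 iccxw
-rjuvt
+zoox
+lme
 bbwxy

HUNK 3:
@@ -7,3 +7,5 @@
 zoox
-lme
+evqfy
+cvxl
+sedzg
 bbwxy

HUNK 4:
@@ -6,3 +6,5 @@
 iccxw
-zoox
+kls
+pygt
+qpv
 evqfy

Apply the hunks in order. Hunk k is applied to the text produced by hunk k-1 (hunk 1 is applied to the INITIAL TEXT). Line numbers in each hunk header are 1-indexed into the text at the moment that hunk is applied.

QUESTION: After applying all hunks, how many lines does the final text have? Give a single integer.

Answer: 14

Derivation:
Hunk 1: at line 2 remove [iovh,pbah] add [nbzjl] -> 9 lines: meaa mfq nbzjl rlvc iie iccxw rjuvt bbwxy eif
Hunk 2: at line 6 remove [rjuvt] add [zoox,lme] -> 10 lines: meaa mfq nbzjl rlvc iie iccxw zoox lme bbwxy eif
Hunk 3: at line 7 remove [lme] add [evqfy,cvxl,sedzg] -> 12 lines: meaa mfq nbzjl rlvc iie iccxw zoox evqfy cvxl sedzg bbwxy eif
Hunk 4: at line 6 remove [zoox] add [kls,pygt,qpv] -> 14 lines: meaa mfq nbzjl rlvc iie iccxw kls pygt qpv evqfy cvxl sedzg bbwxy eif
Final line count: 14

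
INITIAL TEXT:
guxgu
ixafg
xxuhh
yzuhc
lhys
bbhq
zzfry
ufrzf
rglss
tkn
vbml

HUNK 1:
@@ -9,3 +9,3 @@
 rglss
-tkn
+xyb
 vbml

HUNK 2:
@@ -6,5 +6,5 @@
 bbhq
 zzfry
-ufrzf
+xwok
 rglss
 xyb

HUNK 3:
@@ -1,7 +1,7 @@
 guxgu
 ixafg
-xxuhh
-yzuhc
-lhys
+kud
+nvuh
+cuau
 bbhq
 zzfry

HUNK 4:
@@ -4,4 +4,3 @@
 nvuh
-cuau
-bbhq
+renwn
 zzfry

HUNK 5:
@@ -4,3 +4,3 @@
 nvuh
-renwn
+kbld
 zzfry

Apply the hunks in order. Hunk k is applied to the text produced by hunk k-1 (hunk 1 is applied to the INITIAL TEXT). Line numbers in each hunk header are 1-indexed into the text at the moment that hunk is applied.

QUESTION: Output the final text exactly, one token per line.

Hunk 1: at line 9 remove [tkn] add [xyb] -> 11 lines: guxgu ixafg xxuhh yzuhc lhys bbhq zzfry ufrzf rglss xyb vbml
Hunk 2: at line 6 remove [ufrzf] add [xwok] -> 11 lines: guxgu ixafg xxuhh yzuhc lhys bbhq zzfry xwok rglss xyb vbml
Hunk 3: at line 1 remove [xxuhh,yzuhc,lhys] add [kud,nvuh,cuau] -> 11 lines: guxgu ixafg kud nvuh cuau bbhq zzfry xwok rglss xyb vbml
Hunk 4: at line 4 remove [cuau,bbhq] add [renwn] -> 10 lines: guxgu ixafg kud nvuh renwn zzfry xwok rglss xyb vbml
Hunk 5: at line 4 remove [renwn] add [kbld] -> 10 lines: guxgu ixafg kud nvuh kbld zzfry xwok rglss xyb vbml

Answer: guxgu
ixafg
kud
nvuh
kbld
zzfry
xwok
rglss
xyb
vbml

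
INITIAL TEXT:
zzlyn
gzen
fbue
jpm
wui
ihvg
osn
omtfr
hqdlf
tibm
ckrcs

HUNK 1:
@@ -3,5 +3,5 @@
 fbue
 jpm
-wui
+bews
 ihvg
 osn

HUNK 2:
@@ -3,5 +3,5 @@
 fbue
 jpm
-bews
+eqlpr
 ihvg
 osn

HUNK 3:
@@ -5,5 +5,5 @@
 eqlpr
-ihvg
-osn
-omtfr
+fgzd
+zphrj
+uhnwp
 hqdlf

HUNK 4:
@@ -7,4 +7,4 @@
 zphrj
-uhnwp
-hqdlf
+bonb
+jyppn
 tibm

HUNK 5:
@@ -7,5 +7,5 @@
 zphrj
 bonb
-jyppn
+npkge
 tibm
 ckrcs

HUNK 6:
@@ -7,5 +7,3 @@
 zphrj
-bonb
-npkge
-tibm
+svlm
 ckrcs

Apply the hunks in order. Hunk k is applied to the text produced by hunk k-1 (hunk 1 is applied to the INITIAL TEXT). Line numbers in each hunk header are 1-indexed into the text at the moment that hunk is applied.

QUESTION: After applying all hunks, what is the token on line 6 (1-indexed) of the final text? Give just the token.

Answer: fgzd

Derivation:
Hunk 1: at line 3 remove [wui] add [bews] -> 11 lines: zzlyn gzen fbue jpm bews ihvg osn omtfr hqdlf tibm ckrcs
Hunk 2: at line 3 remove [bews] add [eqlpr] -> 11 lines: zzlyn gzen fbue jpm eqlpr ihvg osn omtfr hqdlf tibm ckrcs
Hunk 3: at line 5 remove [ihvg,osn,omtfr] add [fgzd,zphrj,uhnwp] -> 11 lines: zzlyn gzen fbue jpm eqlpr fgzd zphrj uhnwp hqdlf tibm ckrcs
Hunk 4: at line 7 remove [uhnwp,hqdlf] add [bonb,jyppn] -> 11 lines: zzlyn gzen fbue jpm eqlpr fgzd zphrj bonb jyppn tibm ckrcs
Hunk 5: at line 7 remove [jyppn] add [npkge] -> 11 lines: zzlyn gzen fbue jpm eqlpr fgzd zphrj bonb npkge tibm ckrcs
Hunk 6: at line 7 remove [bonb,npkge,tibm] add [svlm] -> 9 lines: zzlyn gzen fbue jpm eqlpr fgzd zphrj svlm ckrcs
Final line 6: fgzd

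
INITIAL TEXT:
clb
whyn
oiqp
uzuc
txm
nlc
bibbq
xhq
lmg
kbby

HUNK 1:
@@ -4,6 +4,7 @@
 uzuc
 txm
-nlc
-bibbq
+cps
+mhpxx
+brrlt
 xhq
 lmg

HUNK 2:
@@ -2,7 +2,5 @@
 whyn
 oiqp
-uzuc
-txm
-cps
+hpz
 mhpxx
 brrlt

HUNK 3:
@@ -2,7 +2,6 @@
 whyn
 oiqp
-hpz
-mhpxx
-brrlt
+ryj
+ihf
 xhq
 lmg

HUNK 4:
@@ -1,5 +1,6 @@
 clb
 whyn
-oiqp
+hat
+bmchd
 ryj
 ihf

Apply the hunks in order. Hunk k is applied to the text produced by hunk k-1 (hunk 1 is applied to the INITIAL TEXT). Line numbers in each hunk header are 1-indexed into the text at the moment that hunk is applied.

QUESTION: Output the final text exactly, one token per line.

Answer: clb
whyn
hat
bmchd
ryj
ihf
xhq
lmg
kbby

Derivation:
Hunk 1: at line 4 remove [nlc,bibbq] add [cps,mhpxx,brrlt] -> 11 lines: clb whyn oiqp uzuc txm cps mhpxx brrlt xhq lmg kbby
Hunk 2: at line 2 remove [uzuc,txm,cps] add [hpz] -> 9 lines: clb whyn oiqp hpz mhpxx brrlt xhq lmg kbby
Hunk 3: at line 2 remove [hpz,mhpxx,brrlt] add [ryj,ihf] -> 8 lines: clb whyn oiqp ryj ihf xhq lmg kbby
Hunk 4: at line 1 remove [oiqp] add [hat,bmchd] -> 9 lines: clb whyn hat bmchd ryj ihf xhq lmg kbby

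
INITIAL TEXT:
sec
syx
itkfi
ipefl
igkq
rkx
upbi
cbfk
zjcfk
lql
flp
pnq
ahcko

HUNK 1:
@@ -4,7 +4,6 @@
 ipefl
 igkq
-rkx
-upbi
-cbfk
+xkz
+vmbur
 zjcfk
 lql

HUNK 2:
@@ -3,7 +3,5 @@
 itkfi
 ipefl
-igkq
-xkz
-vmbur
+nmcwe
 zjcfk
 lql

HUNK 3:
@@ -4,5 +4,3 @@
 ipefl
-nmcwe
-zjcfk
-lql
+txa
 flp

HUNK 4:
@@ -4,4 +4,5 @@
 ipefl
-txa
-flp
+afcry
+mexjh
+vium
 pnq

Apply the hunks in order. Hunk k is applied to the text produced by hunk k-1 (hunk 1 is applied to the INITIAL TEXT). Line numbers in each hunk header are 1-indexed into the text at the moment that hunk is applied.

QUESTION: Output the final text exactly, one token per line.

Answer: sec
syx
itkfi
ipefl
afcry
mexjh
vium
pnq
ahcko

Derivation:
Hunk 1: at line 4 remove [rkx,upbi,cbfk] add [xkz,vmbur] -> 12 lines: sec syx itkfi ipefl igkq xkz vmbur zjcfk lql flp pnq ahcko
Hunk 2: at line 3 remove [igkq,xkz,vmbur] add [nmcwe] -> 10 lines: sec syx itkfi ipefl nmcwe zjcfk lql flp pnq ahcko
Hunk 3: at line 4 remove [nmcwe,zjcfk,lql] add [txa] -> 8 lines: sec syx itkfi ipefl txa flp pnq ahcko
Hunk 4: at line 4 remove [txa,flp] add [afcry,mexjh,vium] -> 9 lines: sec syx itkfi ipefl afcry mexjh vium pnq ahcko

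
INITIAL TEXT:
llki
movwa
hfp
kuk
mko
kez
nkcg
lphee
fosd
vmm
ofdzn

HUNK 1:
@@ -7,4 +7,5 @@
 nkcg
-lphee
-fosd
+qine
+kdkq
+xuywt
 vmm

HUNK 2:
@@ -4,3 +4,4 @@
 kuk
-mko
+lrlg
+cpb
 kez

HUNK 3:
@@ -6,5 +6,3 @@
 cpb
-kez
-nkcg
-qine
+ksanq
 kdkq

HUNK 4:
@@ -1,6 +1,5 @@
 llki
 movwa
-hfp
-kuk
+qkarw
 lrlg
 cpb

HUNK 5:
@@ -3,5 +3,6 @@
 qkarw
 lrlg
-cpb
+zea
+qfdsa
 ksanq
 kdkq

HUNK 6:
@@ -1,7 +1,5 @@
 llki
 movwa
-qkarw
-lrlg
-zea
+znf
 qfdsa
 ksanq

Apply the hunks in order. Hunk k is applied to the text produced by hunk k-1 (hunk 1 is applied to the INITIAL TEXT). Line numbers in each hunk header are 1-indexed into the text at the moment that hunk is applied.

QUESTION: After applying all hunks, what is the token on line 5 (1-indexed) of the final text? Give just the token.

Answer: ksanq

Derivation:
Hunk 1: at line 7 remove [lphee,fosd] add [qine,kdkq,xuywt] -> 12 lines: llki movwa hfp kuk mko kez nkcg qine kdkq xuywt vmm ofdzn
Hunk 2: at line 4 remove [mko] add [lrlg,cpb] -> 13 lines: llki movwa hfp kuk lrlg cpb kez nkcg qine kdkq xuywt vmm ofdzn
Hunk 3: at line 6 remove [kez,nkcg,qine] add [ksanq] -> 11 lines: llki movwa hfp kuk lrlg cpb ksanq kdkq xuywt vmm ofdzn
Hunk 4: at line 1 remove [hfp,kuk] add [qkarw] -> 10 lines: llki movwa qkarw lrlg cpb ksanq kdkq xuywt vmm ofdzn
Hunk 5: at line 3 remove [cpb] add [zea,qfdsa] -> 11 lines: llki movwa qkarw lrlg zea qfdsa ksanq kdkq xuywt vmm ofdzn
Hunk 6: at line 1 remove [qkarw,lrlg,zea] add [znf] -> 9 lines: llki movwa znf qfdsa ksanq kdkq xuywt vmm ofdzn
Final line 5: ksanq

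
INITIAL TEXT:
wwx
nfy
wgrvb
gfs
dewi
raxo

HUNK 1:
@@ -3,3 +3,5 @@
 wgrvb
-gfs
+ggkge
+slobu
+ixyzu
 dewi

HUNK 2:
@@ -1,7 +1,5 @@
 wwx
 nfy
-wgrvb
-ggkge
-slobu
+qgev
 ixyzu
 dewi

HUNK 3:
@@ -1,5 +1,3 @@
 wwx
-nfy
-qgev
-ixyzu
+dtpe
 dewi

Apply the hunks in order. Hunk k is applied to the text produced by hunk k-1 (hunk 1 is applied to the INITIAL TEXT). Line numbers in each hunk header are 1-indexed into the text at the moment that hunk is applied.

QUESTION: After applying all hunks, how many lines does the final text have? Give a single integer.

Hunk 1: at line 3 remove [gfs] add [ggkge,slobu,ixyzu] -> 8 lines: wwx nfy wgrvb ggkge slobu ixyzu dewi raxo
Hunk 2: at line 1 remove [wgrvb,ggkge,slobu] add [qgev] -> 6 lines: wwx nfy qgev ixyzu dewi raxo
Hunk 3: at line 1 remove [nfy,qgev,ixyzu] add [dtpe] -> 4 lines: wwx dtpe dewi raxo
Final line count: 4

Answer: 4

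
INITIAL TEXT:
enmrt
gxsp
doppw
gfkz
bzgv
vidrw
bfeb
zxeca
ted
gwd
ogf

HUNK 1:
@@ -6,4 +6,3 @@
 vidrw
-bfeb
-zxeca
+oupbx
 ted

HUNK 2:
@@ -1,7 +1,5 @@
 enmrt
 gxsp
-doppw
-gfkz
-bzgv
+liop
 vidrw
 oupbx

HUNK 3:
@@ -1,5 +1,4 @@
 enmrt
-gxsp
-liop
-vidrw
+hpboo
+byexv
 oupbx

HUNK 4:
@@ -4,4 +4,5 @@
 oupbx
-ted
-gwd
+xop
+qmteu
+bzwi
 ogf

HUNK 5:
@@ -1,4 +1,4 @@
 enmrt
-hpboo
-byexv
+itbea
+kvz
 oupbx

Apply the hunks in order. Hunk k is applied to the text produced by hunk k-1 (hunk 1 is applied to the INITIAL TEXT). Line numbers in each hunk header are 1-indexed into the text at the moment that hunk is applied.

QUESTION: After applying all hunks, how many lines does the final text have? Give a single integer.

Hunk 1: at line 6 remove [bfeb,zxeca] add [oupbx] -> 10 lines: enmrt gxsp doppw gfkz bzgv vidrw oupbx ted gwd ogf
Hunk 2: at line 1 remove [doppw,gfkz,bzgv] add [liop] -> 8 lines: enmrt gxsp liop vidrw oupbx ted gwd ogf
Hunk 3: at line 1 remove [gxsp,liop,vidrw] add [hpboo,byexv] -> 7 lines: enmrt hpboo byexv oupbx ted gwd ogf
Hunk 4: at line 4 remove [ted,gwd] add [xop,qmteu,bzwi] -> 8 lines: enmrt hpboo byexv oupbx xop qmteu bzwi ogf
Hunk 5: at line 1 remove [hpboo,byexv] add [itbea,kvz] -> 8 lines: enmrt itbea kvz oupbx xop qmteu bzwi ogf
Final line count: 8

Answer: 8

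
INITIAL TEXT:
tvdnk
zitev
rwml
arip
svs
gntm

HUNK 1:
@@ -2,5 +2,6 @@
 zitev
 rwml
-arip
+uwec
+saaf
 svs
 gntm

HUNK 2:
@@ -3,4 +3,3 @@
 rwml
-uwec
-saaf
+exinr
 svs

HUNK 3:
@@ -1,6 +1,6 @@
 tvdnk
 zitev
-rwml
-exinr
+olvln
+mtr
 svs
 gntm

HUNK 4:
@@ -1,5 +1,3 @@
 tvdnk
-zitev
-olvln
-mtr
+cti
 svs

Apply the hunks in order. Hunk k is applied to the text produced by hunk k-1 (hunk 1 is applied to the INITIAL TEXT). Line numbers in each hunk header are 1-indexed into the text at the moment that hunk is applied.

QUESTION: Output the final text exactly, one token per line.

Answer: tvdnk
cti
svs
gntm

Derivation:
Hunk 1: at line 2 remove [arip] add [uwec,saaf] -> 7 lines: tvdnk zitev rwml uwec saaf svs gntm
Hunk 2: at line 3 remove [uwec,saaf] add [exinr] -> 6 lines: tvdnk zitev rwml exinr svs gntm
Hunk 3: at line 1 remove [rwml,exinr] add [olvln,mtr] -> 6 lines: tvdnk zitev olvln mtr svs gntm
Hunk 4: at line 1 remove [zitev,olvln,mtr] add [cti] -> 4 lines: tvdnk cti svs gntm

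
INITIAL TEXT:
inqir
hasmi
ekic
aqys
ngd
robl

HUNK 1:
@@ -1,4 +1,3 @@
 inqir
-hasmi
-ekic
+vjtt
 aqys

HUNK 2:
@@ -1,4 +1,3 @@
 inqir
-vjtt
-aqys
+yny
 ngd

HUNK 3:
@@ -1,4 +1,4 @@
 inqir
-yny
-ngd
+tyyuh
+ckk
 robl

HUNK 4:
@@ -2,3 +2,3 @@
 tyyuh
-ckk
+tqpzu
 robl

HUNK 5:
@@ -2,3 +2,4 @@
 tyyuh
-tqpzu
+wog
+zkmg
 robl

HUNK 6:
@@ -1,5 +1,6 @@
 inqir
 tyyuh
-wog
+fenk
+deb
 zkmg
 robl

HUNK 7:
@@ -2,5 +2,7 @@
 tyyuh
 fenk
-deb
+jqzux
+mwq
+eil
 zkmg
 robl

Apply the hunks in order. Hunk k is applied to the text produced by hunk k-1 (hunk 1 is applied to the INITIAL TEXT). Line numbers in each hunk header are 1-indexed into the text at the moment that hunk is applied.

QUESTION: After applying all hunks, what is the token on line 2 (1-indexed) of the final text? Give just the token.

Answer: tyyuh

Derivation:
Hunk 1: at line 1 remove [hasmi,ekic] add [vjtt] -> 5 lines: inqir vjtt aqys ngd robl
Hunk 2: at line 1 remove [vjtt,aqys] add [yny] -> 4 lines: inqir yny ngd robl
Hunk 3: at line 1 remove [yny,ngd] add [tyyuh,ckk] -> 4 lines: inqir tyyuh ckk robl
Hunk 4: at line 2 remove [ckk] add [tqpzu] -> 4 lines: inqir tyyuh tqpzu robl
Hunk 5: at line 2 remove [tqpzu] add [wog,zkmg] -> 5 lines: inqir tyyuh wog zkmg robl
Hunk 6: at line 1 remove [wog] add [fenk,deb] -> 6 lines: inqir tyyuh fenk deb zkmg robl
Hunk 7: at line 2 remove [deb] add [jqzux,mwq,eil] -> 8 lines: inqir tyyuh fenk jqzux mwq eil zkmg robl
Final line 2: tyyuh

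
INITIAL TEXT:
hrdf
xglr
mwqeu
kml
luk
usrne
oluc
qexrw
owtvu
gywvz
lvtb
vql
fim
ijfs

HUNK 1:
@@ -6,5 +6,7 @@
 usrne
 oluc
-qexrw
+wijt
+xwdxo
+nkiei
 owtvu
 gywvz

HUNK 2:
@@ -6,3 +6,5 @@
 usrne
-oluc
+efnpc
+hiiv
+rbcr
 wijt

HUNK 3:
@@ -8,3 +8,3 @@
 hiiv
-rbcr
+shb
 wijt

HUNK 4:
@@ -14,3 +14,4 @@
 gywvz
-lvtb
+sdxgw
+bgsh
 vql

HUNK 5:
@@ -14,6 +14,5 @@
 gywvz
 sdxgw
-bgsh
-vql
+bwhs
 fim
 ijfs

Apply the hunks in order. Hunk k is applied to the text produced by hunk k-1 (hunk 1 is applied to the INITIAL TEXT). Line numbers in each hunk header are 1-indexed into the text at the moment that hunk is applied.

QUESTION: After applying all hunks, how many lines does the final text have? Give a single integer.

Hunk 1: at line 6 remove [qexrw] add [wijt,xwdxo,nkiei] -> 16 lines: hrdf xglr mwqeu kml luk usrne oluc wijt xwdxo nkiei owtvu gywvz lvtb vql fim ijfs
Hunk 2: at line 6 remove [oluc] add [efnpc,hiiv,rbcr] -> 18 lines: hrdf xglr mwqeu kml luk usrne efnpc hiiv rbcr wijt xwdxo nkiei owtvu gywvz lvtb vql fim ijfs
Hunk 3: at line 8 remove [rbcr] add [shb] -> 18 lines: hrdf xglr mwqeu kml luk usrne efnpc hiiv shb wijt xwdxo nkiei owtvu gywvz lvtb vql fim ijfs
Hunk 4: at line 14 remove [lvtb] add [sdxgw,bgsh] -> 19 lines: hrdf xglr mwqeu kml luk usrne efnpc hiiv shb wijt xwdxo nkiei owtvu gywvz sdxgw bgsh vql fim ijfs
Hunk 5: at line 14 remove [bgsh,vql] add [bwhs] -> 18 lines: hrdf xglr mwqeu kml luk usrne efnpc hiiv shb wijt xwdxo nkiei owtvu gywvz sdxgw bwhs fim ijfs
Final line count: 18

Answer: 18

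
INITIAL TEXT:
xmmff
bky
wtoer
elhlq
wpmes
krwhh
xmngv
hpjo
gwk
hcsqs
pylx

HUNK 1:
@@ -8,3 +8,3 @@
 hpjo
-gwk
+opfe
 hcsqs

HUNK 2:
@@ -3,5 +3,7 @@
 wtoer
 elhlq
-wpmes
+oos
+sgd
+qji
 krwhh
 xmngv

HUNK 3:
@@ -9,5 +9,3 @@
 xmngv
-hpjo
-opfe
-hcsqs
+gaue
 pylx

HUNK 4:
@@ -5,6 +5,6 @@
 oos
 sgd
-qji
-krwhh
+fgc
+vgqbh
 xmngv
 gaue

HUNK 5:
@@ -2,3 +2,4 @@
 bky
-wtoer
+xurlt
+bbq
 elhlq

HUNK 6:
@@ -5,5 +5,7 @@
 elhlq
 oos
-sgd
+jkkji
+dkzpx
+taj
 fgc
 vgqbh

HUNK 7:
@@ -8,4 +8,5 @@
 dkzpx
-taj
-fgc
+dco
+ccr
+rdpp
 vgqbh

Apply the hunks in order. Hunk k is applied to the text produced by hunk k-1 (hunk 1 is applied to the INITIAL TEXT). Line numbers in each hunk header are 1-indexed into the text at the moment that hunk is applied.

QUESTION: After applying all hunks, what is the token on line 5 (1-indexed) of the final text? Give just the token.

Answer: elhlq

Derivation:
Hunk 1: at line 8 remove [gwk] add [opfe] -> 11 lines: xmmff bky wtoer elhlq wpmes krwhh xmngv hpjo opfe hcsqs pylx
Hunk 2: at line 3 remove [wpmes] add [oos,sgd,qji] -> 13 lines: xmmff bky wtoer elhlq oos sgd qji krwhh xmngv hpjo opfe hcsqs pylx
Hunk 3: at line 9 remove [hpjo,opfe,hcsqs] add [gaue] -> 11 lines: xmmff bky wtoer elhlq oos sgd qji krwhh xmngv gaue pylx
Hunk 4: at line 5 remove [qji,krwhh] add [fgc,vgqbh] -> 11 lines: xmmff bky wtoer elhlq oos sgd fgc vgqbh xmngv gaue pylx
Hunk 5: at line 2 remove [wtoer] add [xurlt,bbq] -> 12 lines: xmmff bky xurlt bbq elhlq oos sgd fgc vgqbh xmngv gaue pylx
Hunk 6: at line 5 remove [sgd] add [jkkji,dkzpx,taj] -> 14 lines: xmmff bky xurlt bbq elhlq oos jkkji dkzpx taj fgc vgqbh xmngv gaue pylx
Hunk 7: at line 8 remove [taj,fgc] add [dco,ccr,rdpp] -> 15 lines: xmmff bky xurlt bbq elhlq oos jkkji dkzpx dco ccr rdpp vgqbh xmngv gaue pylx
Final line 5: elhlq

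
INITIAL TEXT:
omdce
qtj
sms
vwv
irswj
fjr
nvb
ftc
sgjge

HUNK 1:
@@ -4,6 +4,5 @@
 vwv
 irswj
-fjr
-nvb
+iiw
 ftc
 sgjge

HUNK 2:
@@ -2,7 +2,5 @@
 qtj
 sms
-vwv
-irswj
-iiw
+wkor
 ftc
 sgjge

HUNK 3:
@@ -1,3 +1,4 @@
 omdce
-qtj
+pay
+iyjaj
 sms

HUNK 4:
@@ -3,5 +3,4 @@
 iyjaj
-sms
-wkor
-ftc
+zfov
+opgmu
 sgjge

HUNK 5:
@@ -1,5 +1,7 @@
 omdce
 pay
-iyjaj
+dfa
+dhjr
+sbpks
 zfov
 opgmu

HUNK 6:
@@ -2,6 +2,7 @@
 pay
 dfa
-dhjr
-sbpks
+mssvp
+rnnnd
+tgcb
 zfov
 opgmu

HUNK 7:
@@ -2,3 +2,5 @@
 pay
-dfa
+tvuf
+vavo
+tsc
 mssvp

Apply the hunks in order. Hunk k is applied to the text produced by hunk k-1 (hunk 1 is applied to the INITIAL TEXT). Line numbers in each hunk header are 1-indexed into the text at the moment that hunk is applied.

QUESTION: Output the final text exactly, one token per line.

Hunk 1: at line 4 remove [fjr,nvb] add [iiw] -> 8 lines: omdce qtj sms vwv irswj iiw ftc sgjge
Hunk 2: at line 2 remove [vwv,irswj,iiw] add [wkor] -> 6 lines: omdce qtj sms wkor ftc sgjge
Hunk 3: at line 1 remove [qtj] add [pay,iyjaj] -> 7 lines: omdce pay iyjaj sms wkor ftc sgjge
Hunk 4: at line 3 remove [sms,wkor,ftc] add [zfov,opgmu] -> 6 lines: omdce pay iyjaj zfov opgmu sgjge
Hunk 5: at line 1 remove [iyjaj] add [dfa,dhjr,sbpks] -> 8 lines: omdce pay dfa dhjr sbpks zfov opgmu sgjge
Hunk 6: at line 2 remove [dhjr,sbpks] add [mssvp,rnnnd,tgcb] -> 9 lines: omdce pay dfa mssvp rnnnd tgcb zfov opgmu sgjge
Hunk 7: at line 2 remove [dfa] add [tvuf,vavo,tsc] -> 11 lines: omdce pay tvuf vavo tsc mssvp rnnnd tgcb zfov opgmu sgjge

Answer: omdce
pay
tvuf
vavo
tsc
mssvp
rnnnd
tgcb
zfov
opgmu
sgjge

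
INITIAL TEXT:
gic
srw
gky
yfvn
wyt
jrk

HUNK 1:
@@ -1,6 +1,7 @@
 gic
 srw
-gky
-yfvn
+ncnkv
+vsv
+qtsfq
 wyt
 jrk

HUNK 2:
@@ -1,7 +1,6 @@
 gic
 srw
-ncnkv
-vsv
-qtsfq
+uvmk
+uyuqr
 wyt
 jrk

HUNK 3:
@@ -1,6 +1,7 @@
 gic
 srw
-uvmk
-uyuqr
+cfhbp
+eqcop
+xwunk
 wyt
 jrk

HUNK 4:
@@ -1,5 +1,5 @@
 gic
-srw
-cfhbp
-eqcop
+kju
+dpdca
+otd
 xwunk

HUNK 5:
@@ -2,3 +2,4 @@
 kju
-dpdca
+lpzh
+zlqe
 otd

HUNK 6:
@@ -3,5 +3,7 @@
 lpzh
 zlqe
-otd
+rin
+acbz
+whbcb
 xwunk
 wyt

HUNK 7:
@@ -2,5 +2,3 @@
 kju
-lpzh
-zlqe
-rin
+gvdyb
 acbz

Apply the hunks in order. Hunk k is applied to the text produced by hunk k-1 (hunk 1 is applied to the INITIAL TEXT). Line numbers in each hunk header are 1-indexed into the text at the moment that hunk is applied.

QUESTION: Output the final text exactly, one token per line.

Hunk 1: at line 1 remove [gky,yfvn] add [ncnkv,vsv,qtsfq] -> 7 lines: gic srw ncnkv vsv qtsfq wyt jrk
Hunk 2: at line 1 remove [ncnkv,vsv,qtsfq] add [uvmk,uyuqr] -> 6 lines: gic srw uvmk uyuqr wyt jrk
Hunk 3: at line 1 remove [uvmk,uyuqr] add [cfhbp,eqcop,xwunk] -> 7 lines: gic srw cfhbp eqcop xwunk wyt jrk
Hunk 4: at line 1 remove [srw,cfhbp,eqcop] add [kju,dpdca,otd] -> 7 lines: gic kju dpdca otd xwunk wyt jrk
Hunk 5: at line 2 remove [dpdca] add [lpzh,zlqe] -> 8 lines: gic kju lpzh zlqe otd xwunk wyt jrk
Hunk 6: at line 3 remove [otd] add [rin,acbz,whbcb] -> 10 lines: gic kju lpzh zlqe rin acbz whbcb xwunk wyt jrk
Hunk 7: at line 2 remove [lpzh,zlqe,rin] add [gvdyb] -> 8 lines: gic kju gvdyb acbz whbcb xwunk wyt jrk

Answer: gic
kju
gvdyb
acbz
whbcb
xwunk
wyt
jrk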